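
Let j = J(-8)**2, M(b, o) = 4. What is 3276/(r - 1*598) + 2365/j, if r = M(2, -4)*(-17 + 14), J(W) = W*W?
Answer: -5987923/1249280 ≈ -4.7931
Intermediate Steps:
J(W) = W**2
r = -12 (r = 4*(-17 + 14) = 4*(-3) = -12)
j = 4096 (j = ((-8)**2)**2 = 64**2 = 4096)
3276/(r - 1*598) + 2365/j = 3276/(-12 - 1*598) + 2365/4096 = 3276/(-12 - 598) + 2365*(1/4096) = 3276/(-610) + 2365/4096 = 3276*(-1/610) + 2365/4096 = -1638/305 + 2365/4096 = -5987923/1249280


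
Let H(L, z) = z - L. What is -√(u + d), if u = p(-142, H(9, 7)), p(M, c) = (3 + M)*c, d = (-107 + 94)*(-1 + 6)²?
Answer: -I*√47 ≈ -6.8557*I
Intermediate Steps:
d = -325 (d = -13*5² = -13*25 = -325)
p(M, c) = c*(3 + M)
u = 278 (u = (7 - 1*9)*(3 - 142) = (7 - 9)*(-139) = -2*(-139) = 278)
-√(u + d) = -√(278 - 325) = -√(-47) = -I*√47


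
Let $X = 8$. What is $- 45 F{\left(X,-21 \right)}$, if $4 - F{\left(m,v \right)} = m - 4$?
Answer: $0$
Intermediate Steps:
$F{\left(m,v \right)} = 8 - m$ ($F{\left(m,v \right)} = 4 - \left(m - 4\right) = 4 - \left(-4 + m\right) = 8 - m$)
$- 45 F{\left(X,-21 \right)} = - 45 \left(8 - 8\right) = \left(-45\right) 0 = 0$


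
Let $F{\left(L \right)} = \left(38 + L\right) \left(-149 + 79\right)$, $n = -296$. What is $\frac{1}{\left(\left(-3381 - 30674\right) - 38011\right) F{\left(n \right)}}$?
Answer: $- \frac{1}{1301511960} \approx -7.6834 \cdot 10^{-10}$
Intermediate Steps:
$F{\left(L \right)} = -2660 - 70 L$ ($F{\left(L \right)} = \left(38 + L\right) \left(-70\right) = -2660 - 70 L$)
$\frac{1}{\left(\left(-3381 - 30674\right) - 38011\right) F{\left(n \right)}} = \frac{1}{\left(\left(-3381 - 30674\right) - 38011\right) \left(-2660 - -20720\right)} = \frac{1}{\left(\left(-3381 - 30674\right) - 38011\right) \left(-2660 + 20720\right)} = \frac{1}{\left(-34055 - 38011\right) 18060} = \frac{1}{-72066} \cdot \frac{1}{18060} = \left(- \frac{1}{72066}\right) \frac{1}{18060} = - \frac{1}{1301511960}$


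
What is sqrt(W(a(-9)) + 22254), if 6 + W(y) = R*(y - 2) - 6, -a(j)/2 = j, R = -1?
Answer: sqrt(22226) ≈ 149.08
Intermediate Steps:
a(j) = -2*j
W(y) = -10 - y (W(y) = -6 + (-(y - 2) - 6) = -6 + (-(-2 + y) - 6) = -6 + ((2 - y) - 6) = -6 + (-4 - y) = -10 - y)
sqrt(W(a(-9)) + 22254) = sqrt((-10 - (-2)*(-9)) + 22254) = sqrt((-10 - 1*18) + 22254) = sqrt((-10 - 18) + 22254) = sqrt(-28 + 22254) = sqrt(22226)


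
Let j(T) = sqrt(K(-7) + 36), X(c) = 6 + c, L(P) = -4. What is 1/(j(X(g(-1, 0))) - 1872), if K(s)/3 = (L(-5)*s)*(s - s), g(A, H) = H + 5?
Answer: -1/1866 ≈ -0.00053591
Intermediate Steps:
g(A, H) = 5 + H
K(s) = 0 (K(s) = 3*((-4*s)*(s - s)) = 3*(-4*s*0) = 3*0 = 0)
j(T) = 6 (j(T) = sqrt(0 + 36) = sqrt(36) = 6)
1/(j(X(g(-1, 0))) - 1872) = 1/(6 - 1872) = 1/(-1866) = -1/1866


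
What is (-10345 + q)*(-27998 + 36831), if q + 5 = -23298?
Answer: -297212784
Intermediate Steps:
q = -23303 (q = -5 - 23298 = -23303)
(-10345 + q)*(-27998 + 36831) = (-10345 - 23303)*(-27998 + 36831) = -33648*8833 = -297212784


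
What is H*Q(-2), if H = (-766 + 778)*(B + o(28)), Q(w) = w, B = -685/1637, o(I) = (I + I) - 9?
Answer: -1830096/1637 ≈ -1118.0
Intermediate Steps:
o(I) = -9 + 2*I (o(I) = 2*I - 9 = -9 + 2*I)
B = -685/1637 (B = -685*1/1637 = -685/1637 ≈ -0.41845)
H = 915048/1637 (H = (-766 + 778)*(-685/1637 + (-9 + 2*28)) = 12*(-685/1637 + (-9 + 56)) = 12*(-685/1637 + 47) = 12*(76254/1637) = 915048/1637 ≈ 558.98)
H*Q(-2) = (915048/1637)*(-2) = -1830096/1637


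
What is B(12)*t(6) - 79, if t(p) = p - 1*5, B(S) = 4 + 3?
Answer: -72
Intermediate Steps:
B(S) = 7
t(p) = -5 + p (t(p) = p - 5 = -5 + p)
B(12)*t(6) - 79 = 7*(-5 + 6) - 79 = 7*1 - 79 = 7 - 79 = -72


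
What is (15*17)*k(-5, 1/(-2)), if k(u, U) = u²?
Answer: 6375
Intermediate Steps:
(15*17)*k(-5, 1/(-2)) = (15*17)*(-5)² = 255*25 = 6375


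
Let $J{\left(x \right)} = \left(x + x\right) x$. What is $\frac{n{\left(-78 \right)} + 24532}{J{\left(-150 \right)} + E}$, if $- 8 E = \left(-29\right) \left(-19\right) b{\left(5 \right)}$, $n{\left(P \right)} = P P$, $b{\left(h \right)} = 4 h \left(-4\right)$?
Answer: $\frac{15308}{25255} \approx 0.60614$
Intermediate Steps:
$J{\left(x \right)} = 2 x^{2}$ ($J{\left(x \right)} = 2 x x = 2 x^{2}$)
$b{\left(h \right)} = - 16 h$
$n{\left(P \right)} = P^{2}$
$E = 5510$ ($E = - \frac{\left(-29\right) \left(-19\right) \left(\left(-16\right) 5\right)}{8} = - \frac{551 \left(-80\right)}{8} = \left(- \frac{1}{8}\right) \left(-44080\right) = 5510$)
$\frac{n{\left(-78 \right)} + 24532}{J{\left(-150 \right)} + E} = \frac{\left(-78\right)^{2} + 24532}{2 \left(-150\right)^{2} + 5510} = \frac{6084 + 24532}{2 \cdot 22500 + 5510} = \frac{30616}{45000 + 5510} = \frac{30616}{50510} = 30616 \cdot \frac{1}{50510} = \frac{15308}{25255}$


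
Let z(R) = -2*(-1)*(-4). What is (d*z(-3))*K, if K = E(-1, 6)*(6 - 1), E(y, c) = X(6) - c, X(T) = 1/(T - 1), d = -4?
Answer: -928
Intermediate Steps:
X(T) = 1/(-1 + T)
z(R) = -8 (z(R) = 2*(-4) = -8)
E(y, c) = 1/5 - c (E(y, c) = 1/(-1 + 6) - c = 1/5 - c)
K = -29 (K = (1/5 - 1*6)*(6 - 1) = (1/5 - 6)*5 = -29/5*5 = -29)
(d*z(-3))*K = -4*(-8)*(-29) = 32*(-29) = -928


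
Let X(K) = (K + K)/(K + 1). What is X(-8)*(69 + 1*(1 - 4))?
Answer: 1056/7 ≈ 150.86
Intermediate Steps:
X(K) = 2*K/(1 + K) (X(K) = (2*K)/(1 + K) = 2*K/(1 + K))
X(-8)*(69 + 1*(1 - 4)) = (2*(-8)/(1 - 8))*(69 + 1*(1 - 4)) = (2*(-8)/(-7))*(69 + 1*(-3)) = (2*(-8)*(-⅐))*(69 - 3) = (16/7)*66 = 1056/7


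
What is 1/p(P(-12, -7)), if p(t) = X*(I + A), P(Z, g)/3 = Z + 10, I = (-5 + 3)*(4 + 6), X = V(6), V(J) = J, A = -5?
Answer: -1/150 ≈ -0.0066667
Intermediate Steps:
X = 6
I = -20 (I = -2*10 = -20)
P(Z, g) = 30 + 3*Z (P(Z, g) = 3*(Z + 10) = 3*(10 + Z) = 30 + 3*Z)
p(t) = -150 (p(t) = 6*(-20 - 5) = 6*(-25) = -150)
1/p(P(-12, -7)) = 1/(-150) = -1/150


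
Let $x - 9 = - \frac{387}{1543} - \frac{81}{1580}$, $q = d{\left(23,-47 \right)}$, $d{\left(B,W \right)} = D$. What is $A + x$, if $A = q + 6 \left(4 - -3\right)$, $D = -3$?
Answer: $\frac{116284677}{2437940} \approx 47.698$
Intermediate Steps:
$d{\left(B,W \right)} = -3$
$q = -3$
$x = \frac{21205017}{2437940}$ ($x = 9 - \left(\frac{81}{1580} + \frac{387}{1543}\right) = 9 - \frac{736443}{2437940} = \frac{21205017}{2437940} \approx 8.6979$)
$A = 39$ ($A = -3 + 6 \left(4 - -3\right) = -3 + 6 \left(4 + 3\right) = -3 + 6 \cdot 7 = -3 + 42 = 39$)
$A + x = 39 + \frac{21205017}{2437940} = \frac{116284677}{2437940}$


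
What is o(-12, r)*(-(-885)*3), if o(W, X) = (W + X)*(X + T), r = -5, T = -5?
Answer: 451350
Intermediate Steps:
o(W, X) = (-5 + X)*(W + X) (o(W, X) = (W + X)*(X - 5) = (W + X)*(-5 + X) = (-5 + X)*(W + X))
o(-12, r)*(-(-885)*3) = ((-5)² - 5*(-12) - 5*(-5) - 12*(-5))*(-(-885)*3) = (25 + 60 + 25 + 60)*(-295*(-9)) = 170*2655 = 451350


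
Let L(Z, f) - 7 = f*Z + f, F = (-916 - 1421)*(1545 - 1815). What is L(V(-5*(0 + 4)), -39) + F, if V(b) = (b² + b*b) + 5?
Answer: 599563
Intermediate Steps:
F = 630990 (F = -2337*(-270) = 630990)
V(b) = 5 + 2*b² (V(b) = (b² + b²) + 5 = 2*b² + 5 = 5 + 2*b²)
L(Z, f) = 7 + f + Z*f (L(Z, f) = 7 + (f*Z + f) = 7 + (Z*f + f) = 7 + (f + Z*f) = 7 + f + Z*f)
L(V(-5*(0 + 4)), -39) + F = (7 - 39 + (5 + 2*(-5*(0 + 4))²)*(-39)) + 630990 = (7 - 39 + (5 + 2*(-5*4)²)*(-39)) + 630990 = (7 - 39 + (5 + 2*(-20)²)*(-39)) + 630990 = (7 - 39 + (5 + 2*400)*(-39)) + 630990 = (7 - 39 + (5 + 800)*(-39)) + 630990 = (7 - 39 + 805*(-39)) + 630990 = (7 - 39 - 31395) + 630990 = -31427 + 630990 = 599563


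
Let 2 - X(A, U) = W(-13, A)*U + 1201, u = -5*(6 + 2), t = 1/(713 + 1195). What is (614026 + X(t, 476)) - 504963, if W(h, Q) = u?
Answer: 126904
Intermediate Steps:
t = 1/1908 ≈ 0.00052411
u = -40 (u = -5*8 = -40)
W(h, Q) = -40
X(A, U) = -1199 + 40*U (X(A, U) = 2 - (-40*U + 1201) = 2 - (1201 - 40*U) = 2 + (-1201 + 40*U) = -1199 + 40*U)
(614026 + X(t, 476)) - 504963 = (614026 + (-1199 + 40*476)) - 504963 = (614026 + (-1199 + 19040)) - 504963 = (614026 + 17841) - 504963 = 631867 - 504963 = 126904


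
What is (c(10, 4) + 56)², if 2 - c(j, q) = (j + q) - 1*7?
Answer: 2601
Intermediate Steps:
c(j, q) = 9 - j - q (c(j, q) = 2 - ((j + q) - 1*7) = 2 - ((j + q) - 7) = 2 - (-7 + j + q) = 2 + (7 - j - q) = 9 - j - q)
(c(10, 4) + 56)² = ((9 - 1*10 - 1*4) + 56)² = ((9 - 10 - 4) + 56)² = (-5 + 56)² = 51² = 2601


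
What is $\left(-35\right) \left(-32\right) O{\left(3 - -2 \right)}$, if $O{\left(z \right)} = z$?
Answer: $5600$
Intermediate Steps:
$\left(-35\right) \left(-32\right) O{\left(3 - -2 \right)} = \left(-35\right) \left(-32\right) \left(3 - -2\right) = 1120 \left(3 + 2\right) = 1120 \cdot 5 = 5600$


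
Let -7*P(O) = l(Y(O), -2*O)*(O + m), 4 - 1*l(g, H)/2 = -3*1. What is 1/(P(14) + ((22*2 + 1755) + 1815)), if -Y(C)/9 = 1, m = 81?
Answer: 1/3424 ≈ 0.00029206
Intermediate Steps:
Y(C) = -9 (Y(C) = -9*1 = -9)
l(g, H) = 14 (l(g, H) = 8 - (-6) = 8 - 2*(-3) = 8 + 6 = 14)
P(O) = -162 - 2*O (P(O) = -2*(O + 81) = -2*(81 + O) = -(1134 + 14*O)/7 = -162 - 2*O)
1/(P(14) + ((22*2 + 1755) + 1815)) = 1/((-162 - 2*14) + ((22*2 + 1755) + 1815)) = 1/((-162 - 28) + ((44 + 1755) + 1815)) = 1/(-190 + (1799 + 1815)) = 1/(-190 + 3614) = 1/3424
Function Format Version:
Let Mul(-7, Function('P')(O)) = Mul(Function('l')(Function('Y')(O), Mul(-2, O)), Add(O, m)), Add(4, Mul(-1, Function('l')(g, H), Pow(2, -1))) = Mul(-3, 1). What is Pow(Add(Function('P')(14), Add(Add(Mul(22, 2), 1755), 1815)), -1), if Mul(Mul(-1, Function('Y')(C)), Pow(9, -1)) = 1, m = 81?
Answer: Rational(1, 3424) ≈ 0.00029206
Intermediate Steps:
Function('Y')(C) = -9 (Function('Y')(C) = Mul(-9, 1) = -9)
Function('l')(g, H) = 14 (Function('l')(g, H) = Add(8, Mul(-2, Mul(-3, 1))) = Add(8, Mul(-2, -3)) = Add(8, 6) = 14)
Function('P')(O) = Add(-162, Mul(-2, O)) (Function('P')(O) = Mul(Rational(-1, 7), Mul(14, Add(O, 81))) = Mul(Rational(-1, 7), Mul(14, Add(81, O))) = Mul(Rational(-1, 7), Add(1134, Mul(14, O))) = Add(-162, Mul(-2, O)))
Pow(Add(Function('P')(14), Add(Add(Mul(22, 2), 1755), 1815)), -1) = Pow(Add(Add(-162, Mul(-2, 14)), Add(Add(Mul(22, 2), 1755), 1815)), -1) = Pow(Add(Add(-162, -28), Add(Add(44, 1755), 1815)), -1) = Pow(Add(-190, Add(1799, 1815)), -1) = Pow(Add(-190, 3614), -1) = Pow(3424, -1) = Rational(1, 3424)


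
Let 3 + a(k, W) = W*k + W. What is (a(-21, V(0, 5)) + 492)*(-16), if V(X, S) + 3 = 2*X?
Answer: -8784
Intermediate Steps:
V(X, S) = -3 + 2*X
a(k, W) = -3 + W + W*k (a(k, W) = -3 + (W*k + W) = -3 + (W + W*k) = -3 + W + W*k)
(a(-21, V(0, 5)) + 492)*(-16) = ((-3 + (-3 + 2*0) + (-3 + 2*0)*(-21)) + 492)*(-16) = ((-3 + (-3 + 0) + (-3 + 0)*(-21)) + 492)*(-16) = ((-3 - 3 - 3*(-21)) + 492)*(-16) = ((-3 - 3 + 63) + 492)*(-16) = (57 + 492)*(-16) = 549*(-16) = -8784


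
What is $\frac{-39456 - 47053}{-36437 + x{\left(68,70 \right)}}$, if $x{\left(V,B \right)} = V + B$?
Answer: $\frac{86509}{36299} \approx 2.3832$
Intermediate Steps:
$x{\left(V,B \right)} = B + V$
$\frac{-39456 - 47053}{-36437 + x{\left(68,70 \right)}} = \frac{-39456 - 47053}{-36437 + \left(70 + 68\right)} = - \frac{86509}{-36437 + 138} = - \frac{86509}{-36299} = \left(-86509\right) \left(- \frac{1}{36299}\right) = \frac{86509}{36299}$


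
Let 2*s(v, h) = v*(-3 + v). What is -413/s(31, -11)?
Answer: -59/62 ≈ -0.95161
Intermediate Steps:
s(v, h) = v*(-3 + v)/2 (s(v, h) = (v*(-3 + v))/2 = v*(-3 + v)/2)
-413/s(31, -11) = -413*2/(31*(-3 + 31)) = -413/((½)*31*28) = -413/434 = -413*1/434 = -59/62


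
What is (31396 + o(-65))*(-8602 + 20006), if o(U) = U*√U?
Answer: 358039984 - 741260*I*√65 ≈ 3.5804e+8 - 5.9762e+6*I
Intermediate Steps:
o(U) = U^(3/2)
(31396 + o(-65))*(-8602 + 20006) = (31396 + (-65)^(3/2))*(-8602 + 20006) = (31396 - 65*I*√65)*11404 = 358039984 - 741260*I*√65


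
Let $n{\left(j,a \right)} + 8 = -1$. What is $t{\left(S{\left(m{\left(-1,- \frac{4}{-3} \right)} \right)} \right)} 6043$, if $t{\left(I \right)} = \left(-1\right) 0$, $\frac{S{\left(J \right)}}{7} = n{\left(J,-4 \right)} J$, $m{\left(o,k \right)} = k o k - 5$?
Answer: $0$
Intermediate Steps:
$n{\left(j,a \right)} = -9$ ($n{\left(j,a \right)} = -8 - 1 = -9$)
$m{\left(o,k \right)} = -5 + o k^{2}$ ($m{\left(o,k \right)} = o k^{2} - 5 = -5 + o k^{2}$)
$S{\left(J \right)} = - 63 J$ ($S{\left(J \right)} = 7 \left(- 9 J\right) = - 63 J$)
$t{\left(I \right)} = 0$
$t{\left(S{\left(m{\left(-1,- \frac{4}{-3} \right)} \right)} \right)} 6043 = 0 \cdot 6043 = 0$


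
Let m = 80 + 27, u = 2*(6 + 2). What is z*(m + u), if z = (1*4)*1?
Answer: 492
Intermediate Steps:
u = 16 (u = 2*8 = 16)
z = 4 (z = 4*1 = 4)
m = 107
z*(m + u) = 4*(107 + 16) = 4*123 = 492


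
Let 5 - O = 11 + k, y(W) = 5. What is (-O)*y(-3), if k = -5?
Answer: 5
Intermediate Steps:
O = -1 (O = 5 - (11 - 5) = 5 - 1*6 = 5 - 6 = -1)
(-O)*y(-3) = -1*(-1)*5 = 1*5 = 5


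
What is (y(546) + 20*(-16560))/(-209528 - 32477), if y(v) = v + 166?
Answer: 330488/242005 ≈ 1.3656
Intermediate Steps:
y(v) = 166 + v
(y(546) + 20*(-16560))/(-209528 - 32477) = ((166 + 546) + 20*(-16560))/(-209528 - 32477) = (712 - 331200)/(-242005) = -330488*(-1/242005) = 330488/242005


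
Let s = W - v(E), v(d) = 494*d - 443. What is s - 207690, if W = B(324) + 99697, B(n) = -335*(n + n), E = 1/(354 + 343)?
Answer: -226267604/697 ≈ -3.2463e+5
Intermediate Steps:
E = 1/697 ≈ 0.0014347
B(n) = -670*n
v(d) = -443 + 494*d
W = -117383 (W = -670*324 + 99697 = -217080 + 99697 = -117383)
s = -81507674/697 (s = -117383 - (-443 + 494*(1/697)) = -117383 - (-443 + 494/697) = -117383 - 1*(-308277/697) = -117383 + 308277/697 = -81507674/697 ≈ -1.1694e+5)
s - 207690 = -81507674/697 - 207690 = -226267604/697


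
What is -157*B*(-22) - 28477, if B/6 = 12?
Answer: 220211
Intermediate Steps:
B = 72 (B = 6*12 = 72)
-157*B*(-22) - 28477 = -11304*(-22) - 28477 = -157*(-1584) - 28477 = 248688 - 28477 = 220211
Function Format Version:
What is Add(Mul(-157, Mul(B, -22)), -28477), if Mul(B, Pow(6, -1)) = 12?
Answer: 220211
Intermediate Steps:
B = 72 (B = Mul(6, 12) = 72)
Add(Mul(-157, Mul(B, -22)), -28477) = Add(Mul(-157, Mul(72, -22)), -28477) = Add(Mul(-157, -1584), -28477) = Add(248688, -28477) = 220211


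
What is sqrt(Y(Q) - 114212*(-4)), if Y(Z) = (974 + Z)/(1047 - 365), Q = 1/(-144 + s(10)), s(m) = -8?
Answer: sqrt(306837918652001)/25916 ≈ 675.91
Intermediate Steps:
Q = -1/152 (Q = 1/(-144 - 8) = 1/(-152) = -1/152 ≈ -0.0065789)
Y(Z) = 487/341 + Z/682 (Y(Z) = (974 + Z)/682 = (974 + Z)*(1/682) = 487/341 + Z/682)
sqrt(Y(Q) - 114212*(-4)) = sqrt((487/341 + (1/682)*(-1/152)) - 114212*(-4)) = sqrt((487/341 - 1/103664) + 456848) = sqrt(148047/103664 + 456848) = sqrt(47358839119/103664) = sqrt(306837918652001)/25916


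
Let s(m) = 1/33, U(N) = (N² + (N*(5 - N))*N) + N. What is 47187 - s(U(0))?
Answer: 1557170/33 ≈ 47187.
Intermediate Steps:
U(N) = N + N² + N²*(5 - N) (U(N) = (N² + N²*(5 - N)) + N = N + N² + N²*(5 - N))
s(m) = 1/33
47187 - s(U(0)) = 47187 - 1*1/33 = 47187 - 1/33 = 1557170/33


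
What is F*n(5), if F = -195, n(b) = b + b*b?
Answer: -5850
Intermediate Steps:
n(b) = b + b**2
F*n(5) = -975*(1 + 5) = -975*6 = -195*30 = -5850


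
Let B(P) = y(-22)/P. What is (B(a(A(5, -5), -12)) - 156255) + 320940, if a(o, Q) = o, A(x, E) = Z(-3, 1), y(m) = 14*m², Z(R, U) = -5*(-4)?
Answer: 825119/5 ≈ 1.6502e+5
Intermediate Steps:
Z(R, U) = 20
A(x, E) = 20
B(P) = 6776/P (B(P) = (14*(-22)²)/P = (14*484)/P = 6776/P)
(B(a(A(5, -5), -12)) - 156255) + 320940 = (6776/20 - 156255) + 320940 = (6776*(1/20) - 156255) + 320940 = (1694/5 - 156255) + 320940 = -779581/5 + 320940 = 825119/5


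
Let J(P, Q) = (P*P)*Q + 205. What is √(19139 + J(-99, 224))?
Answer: 4*√138423 ≈ 1488.2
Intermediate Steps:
J(P, Q) = 205 + Q*P² (J(P, Q) = P²*Q + 205 = Q*P² + 205 = 205 + Q*P²)
√(19139 + J(-99, 224)) = √(19139 + (205 + 224*(-99)²)) = √(19139 + (205 + 224*9801)) = √(19139 + (205 + 2195424)) = √(19139 + 2195629) = √2214768 = 4*√138423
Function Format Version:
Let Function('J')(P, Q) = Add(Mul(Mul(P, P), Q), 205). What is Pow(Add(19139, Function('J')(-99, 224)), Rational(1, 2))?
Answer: Mul(4, Pow(138423, Rational(1, 2))) ≈ 1488.2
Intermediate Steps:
Function('J')(P, Q) = Add(205, Mul(Q, Pow(P, 2))) (Function('J')(P, Q) = Add(Mul(Pow(P, 2), Q), 205) = Add(Mul(Q, Pow(P, 2)), 205) = Add(205, Mul(Q, Pow(P, 2))))
Pow(Add(19139, Function('J')(-99, 224)), Rational(1, 2)) = Pow(Add(19139, Add(205, Mul(224, Pow(-99, 2)))), Rational(1, 2)) = Pow(Add(19139, Add(205, Mul(224, 9801))), Rational(1, 2)) = Pow(Add(19139, Add(205, 2195424)), Rational(1, 2)) = Pow(Add(19139, 2195629), Rational(1, 2)) = Pow(2214768, Rational(1, 2)) = Mul(4, Pow(138423, Rational(1, 2)))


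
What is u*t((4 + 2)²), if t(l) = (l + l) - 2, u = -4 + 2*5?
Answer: 420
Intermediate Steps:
u = 6 (u = -4 + 10 = 6)
t(l) = -2 + 2*l (t(l) = 2*l - 2 = -2 + 2*l)
u*t((4 + 2)²) = 6*(-2 + 2*(4 + 2)²) = 6*(-2 + 2*6²) = 6*(-2 + 2*36) = 6*(-2 + 72) = 6*70 = 420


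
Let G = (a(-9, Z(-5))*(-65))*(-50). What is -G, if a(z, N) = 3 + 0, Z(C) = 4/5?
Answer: -9750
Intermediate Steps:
Z(C) = ⅘ (Z(C) = 4*(⅕) = ⅘)
a(z, N) = 3
G = 9750 (G = (3*(-65))*(-50) = -195*(-50) = 9750)
-G = -1*9750 = -9750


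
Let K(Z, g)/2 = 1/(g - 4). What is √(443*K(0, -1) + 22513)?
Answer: √558395/5 ≈ 149.45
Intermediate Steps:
K(Z, g) = 2/(-4 + g) (K(Z, g) = 2/(g - 4) = 2/(-4 + g))
√(443*K(0, -1) + 22513) = √(443*(2/(-4 - 1)) + 22513) = √(443*(2/(-5)) + 22513) = √(443*(2*(-⅕)) + 22513) = √(443*(-⅖) + 22513) = √(-886/5 + 22513) = √(111679/5) = √558395/5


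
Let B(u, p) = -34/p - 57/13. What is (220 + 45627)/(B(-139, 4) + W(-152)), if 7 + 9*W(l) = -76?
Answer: -10728198/5173 ≈ -2073.9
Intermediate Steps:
W(l) = -83/9 (W(l) = -7/9 + (⅑)*(-76) = -7/9 - 76/9 = -83/9)
B(u, p) = -57/13 - 34/p (B(u, p) = -34/p - 57*1/13 = -34/p - 57/13 = -57/13 - 34/p)
(220 + 45627)/(B(-139, 4) + W(-152)) = (220 + 45627)/((-57/13 - 34/4) - 83/9) = 45847/((-57/13 - 34*¼) - 83/9) = 45847/((-57/13 - 17/2) - 83/9) = 45847/(-335/26 - 83/9) = 45847/(-5173/234) = 45847*(-234/5173) = -10728198/5173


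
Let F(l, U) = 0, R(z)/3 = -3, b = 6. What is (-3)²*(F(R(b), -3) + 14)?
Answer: 126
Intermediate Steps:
R(z) = -9 (R(z) = 3*(-3) = -9)
(-3)²*(F(R(b), -3) + 14) = (-3)²*(0 + 14) = 9*14 = 126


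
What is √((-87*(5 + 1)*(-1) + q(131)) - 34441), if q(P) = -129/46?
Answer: I*√71778538/46 ≈ 184.18*I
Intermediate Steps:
q(P) = -129/46 (q(P) = -129*1/46 = -129/46)
√((-87*(5 + 1)*(-1) + q(131)) - 34441) = √((-87*(5 + 1)*(-1) - 129/46) - 34441) = √((-522*(-1) - 129/46) - 34441) = √((-87*(-6) - 129/46) - 34441) = √((522 - 129/46) - 34441) = √(23883/46 - 34441) = √(-1560403/46) = I*√71778538/46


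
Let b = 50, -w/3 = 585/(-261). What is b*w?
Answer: 9750/29 ≈ 336.21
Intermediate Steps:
w = 195/29 (w = -1755/(-261) = -1755*(-1)/261 = -3*(-65/29) = 195/29 ≈ 6.7241)
b*w = 50*(195/29) = 9750/29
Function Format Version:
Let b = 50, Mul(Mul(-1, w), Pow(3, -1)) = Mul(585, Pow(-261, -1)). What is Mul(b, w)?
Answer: Rational(9750, 29) ≈ 336.21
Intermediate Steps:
w = Rational(195, 29) (w = Mul(-3, Mul(585, Pow(-261, -1))) = Mul(-3, Mul(585, Rational(-1, 261))) = Mul(-3, Rational(-65, 29)) = Rational(195, 29) ≈ 6.7241)
Mul(b, w) = Mul(50, Rational(195, 29)) = Rational(9750, 29)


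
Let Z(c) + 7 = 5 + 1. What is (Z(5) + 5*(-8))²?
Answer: 1681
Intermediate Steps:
Z(c) = -1 (Z(c) = -7 + (5 + 1) = -7 + 6 = -1)
(Z(5) + 5*(-8))² = (-1 + 5*(-8))² = (-1 - 40)² = (-41)² = 1681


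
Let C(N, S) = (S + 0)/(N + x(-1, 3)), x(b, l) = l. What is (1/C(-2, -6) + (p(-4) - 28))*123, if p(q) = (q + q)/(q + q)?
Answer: -6683/2 ≈ -3341.5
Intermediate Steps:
p(q) = 1 (p(q) = (2*q)/((2*q)) = (2*q)*(1/(2*q)) = 1)
C(N, S) = S/(3 + N) (C(N, S) = (S + 0)/(N + 3) = S/(3 + N))
(1/C(-2, -6) + (p(-4) - 28))*123 = (1/(-6/(3 - 2)) + (1 - 28))*123 = (1/(-6/1) - 27)*123 = (1/(-6*1) - 27)*123 = (1/(-6) - 27)*123 = (-⅙ - 27)*123 = -163/6*123 = -6683/2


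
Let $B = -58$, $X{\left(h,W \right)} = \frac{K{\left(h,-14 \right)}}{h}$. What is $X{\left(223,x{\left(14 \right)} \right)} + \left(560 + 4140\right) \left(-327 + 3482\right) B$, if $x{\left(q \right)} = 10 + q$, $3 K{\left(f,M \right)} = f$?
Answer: $- \frac{2580158999}{3} \approx -8.6005 \cdot 10^{8}$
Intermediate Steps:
$K{\left(f,M \right)} = \frac{f}{3}$
$X{\left(h,W \right)} = \frac{1}{3}$ ($X{\left(h,W \right)} = \frac{\frac{1}{3} h}{h} = \frac{1}{3}$)
$X{\left(223,x{\left(14 \right)} \right)} + \left(560 + 4140\right) \left(-327 + 3482\right) B = \frac{1}{3} + \left(560 + 4140\right) \left(-327 + 3482\right) \left(-58\right) = \frac{1}{3} + 4700 \cdot 3155 \left(-58\right) = \frac{1}{3} + 14828500 \left(-58\right) = \frac{1}{3} - 860053000 = - \frac{2580158999}{3}$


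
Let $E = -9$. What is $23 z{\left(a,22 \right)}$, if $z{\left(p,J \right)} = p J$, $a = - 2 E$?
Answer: $9108$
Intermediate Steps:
$a = 18$ ($a = \left(-2\right) \left(-9\right) = 18$)
$z{\left(p,J \right)} = J p$
$23 z{\left(a,22 \right)} = 23 \cdot 22 \cdot 18 = 23 \cdot 396 = 9108$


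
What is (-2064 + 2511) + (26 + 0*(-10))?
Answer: 473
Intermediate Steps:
(-2064 + 2511) + (26 + 0*(-10)) = 447 + (26 + 0) = 447 + 26 = 473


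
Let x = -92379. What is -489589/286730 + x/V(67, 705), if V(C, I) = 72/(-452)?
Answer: 249426337759/430095 ≈ 5.7993e+5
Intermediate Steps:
V(C, I) = -18/113 (V(C, I) = 72*(-1/452) = -18/113)
-489589/286730 + x/V(67, 705) = -489589/286730 - 92379/(-18/113) = -489589*1/286730 - 92379*(-113/18) = -489589/286730 + 3479609/6 = 249426337759/430095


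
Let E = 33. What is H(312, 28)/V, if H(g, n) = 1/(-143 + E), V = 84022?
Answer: -1/9242420 ≈ -1.0820e-7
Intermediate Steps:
H(g, n) = -1/110 (H(g, n) = 1/(-143 + 33) = 1/(-110) = -1/110)
H(312, 28)/V = -1/110/84022 = -1/110*1/84022 = -1/9242420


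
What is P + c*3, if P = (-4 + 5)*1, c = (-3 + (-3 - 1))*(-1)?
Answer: 22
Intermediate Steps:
c = 7 (c = (-3 - 4)*(-1) = -7*(-1) = 7)
P = 1 (P = 1*1 = 1)
P + c*3 = 1 + 7*3 = 1 + 21 = 22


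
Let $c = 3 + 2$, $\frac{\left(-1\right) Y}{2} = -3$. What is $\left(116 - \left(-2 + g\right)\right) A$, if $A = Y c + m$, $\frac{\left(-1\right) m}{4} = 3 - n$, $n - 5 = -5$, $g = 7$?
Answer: $1998$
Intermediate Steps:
$n = 0$ ($n = 5 - 5 = 0$)
$Y = 6$ ($Y = \left(-2\right) \left(-3\right) = 6$)
$c = 5$
$m = -12$ ($m = - 4 \left(3 - 0\right) = - 4 \left(3 + 0\right) = \left(-4\right) 3 = -12$)
$A = 18$ ($A = 6 \cdot 5 - 12 = 30 - 12 = 18$)
$\left(116 - \left(-2 + g\right)\right) A = \left(116 + \left(2 - 7\right)\right) 18 = \left(116 - 5\right) 18 = 111 \cdot 18 = 1998$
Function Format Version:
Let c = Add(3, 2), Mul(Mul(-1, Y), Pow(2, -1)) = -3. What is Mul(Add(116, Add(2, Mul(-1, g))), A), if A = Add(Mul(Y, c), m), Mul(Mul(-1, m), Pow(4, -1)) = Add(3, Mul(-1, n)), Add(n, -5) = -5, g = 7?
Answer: 1998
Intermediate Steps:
n = 0 (n = Add(5, -5) = 0)
Y = 6 (Y = Mul(-2, -3) = 6)
c = 5
m = -12 (m = Mul(-4, Add(3, Mul(-1, 0))) = Mul(-4, Add(3, 0)) = Mul(-4, 3) = -12)
A = 18 (A = Add(Mul(6, 5), -12) = Add(30, -12) = 18)
Mul(Add(116, Add(2, Mul(-1, g))), A) = Mul(Add(116, Add(2, Mul(-1, 7))), 18) = Mul(Add(116, Add(2, -7)), 18) = Mul(Add(116, -5), 18) = Mul(111, 18) = 1998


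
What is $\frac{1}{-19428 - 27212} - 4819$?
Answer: $- \frac{224758161}{46640} \approx -4819.0$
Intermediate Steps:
$\frac{1}{-19428 - 27212} - 4819 = \frac{1}{-46640} - 4819 = - \frac{1}{46640} - 4819 = - \frac{224758161}{46640}$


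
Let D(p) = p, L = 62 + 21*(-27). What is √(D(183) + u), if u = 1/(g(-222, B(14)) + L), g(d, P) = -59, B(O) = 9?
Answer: √14552751/282 ≈ 13.528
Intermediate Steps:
L = -505 (L = 62 - 567 = -505)
u = -1/564 (u = 1/(-59 - 505) = 1/(-564) = -1/564 ≈ -0.0017731)
√(D(183) + u) = √(183 - 1/564) = √(103211/564) = √14552751/282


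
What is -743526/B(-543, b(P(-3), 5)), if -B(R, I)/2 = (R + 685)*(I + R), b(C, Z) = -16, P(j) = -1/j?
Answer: -371763/79378 ≈ -4.6834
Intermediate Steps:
B(R, I) = -2*(685 + R)*(I + R) (B(R, I) = -2*(R + 685)*(I + R) = -2*(685 + R)*(I + R))
-743526/B(-543, b(P(-3), 5)) = -743526/(-1370*(-16) - 1370*(-543) - 2*(-543)² - 2*(-16)*(-543)) = -743526/(21920 + 743910 - 2*294849 - 17376) = -743526/(21920 + 743910 - 589698 - 17376) = -743526/158756 = -743526*1/158756 = -371763/79378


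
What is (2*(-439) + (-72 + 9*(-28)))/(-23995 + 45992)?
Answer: -1202/21997 ≈ -0.054644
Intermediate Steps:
(2*(-439) + (-72 + 9*(-28)))/(-23995 + 45992) = (-878 + (-72 - 252))/21997 = (-878 - 324)*(1/21997) = -1202*1/21997 = -1202/21997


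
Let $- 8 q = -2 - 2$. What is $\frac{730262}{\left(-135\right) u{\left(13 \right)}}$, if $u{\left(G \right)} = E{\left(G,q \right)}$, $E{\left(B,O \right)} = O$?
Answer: $- \frac{1460524}{135} \approx -10819.0$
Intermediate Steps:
$q = \frac{1}{2}$ ($q = - \frac{-2 - 2}{8} = \left(- \frac{1}{8}\right) \left(-4\right) = \frac{1}{2} \approx 0.5$)
$u{\left(G \right)} = \frac{1}{2}$
$\frac{730262}{\left(-135\right) u{\left(13 \right)}} = \frac{730262}{\left(-135\right) \frac{1}{2}} = \frac{730262}{- \frac{135}{2}} = 730262 \left(- \frac{2}{135}\right) = - \frac{1460524}{135}$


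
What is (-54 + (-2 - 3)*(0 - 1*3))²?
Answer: 1521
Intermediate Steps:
(-54 + (-2 - 3)*(0 - 1*3))² = (-54 - 5*(0 - 3))² = (-54 - 5*(-3))² = (-54 + 15)² = (-39)² = 1521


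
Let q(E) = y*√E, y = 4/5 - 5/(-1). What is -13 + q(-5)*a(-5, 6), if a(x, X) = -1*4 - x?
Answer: -13 + 29*I*√5/5 ≈ -13.0 + 12.969*I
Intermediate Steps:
a(x, X) = -4 - x
y = 29/5 (y = 4*(⅕) - 5*(-1) = ⅘ + 5 = 29/5 ≈ 5.8000)
q(E) = 29*√E/5
-13 + q(-5)*a(-5, 6) = -13 + (29*√(-5)/5)*(-4 - 1*(-5)) = -13 + (29*(I*√5)/5)*(-4 + 5) = -13 + (29*I*√5/5)*1 = -13 + 29*I*√5/5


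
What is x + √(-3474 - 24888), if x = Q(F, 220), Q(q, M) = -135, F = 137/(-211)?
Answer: -135 + I*√28362 ≈ -135.0 + 168.41*I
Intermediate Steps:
F = -137/211 (F = 137*(-1/211) = -137/211 ≈ -0.64929)
x = -135
x + √(-3474 - 24888) = -135 + √(-3474 - 24888) = -135 + √(-28362) = -135 + I*√28362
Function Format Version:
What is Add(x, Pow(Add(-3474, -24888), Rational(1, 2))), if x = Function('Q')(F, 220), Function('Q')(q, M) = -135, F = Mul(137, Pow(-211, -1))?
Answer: Add(-135, Mul(I, Pow(28362, Rational(1, 2)))) ≈ Add(-135.00, Mul(168.41, I))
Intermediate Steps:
F = Rational(-137, 211) (F = Mul(137, Rational(-1, 211)) = Rational(-137, 211) ≈ -0.64929)
x = -135
Add(x, Pow(Add(-3474, -24888), Rational(1, 2))) = Add(-135, Pow(Add(-3474, -24888), Rational(1, 2))) = Add(-135, Pow(-28362, Rational(1, 2))) = Add(-135, Mul(I, Pow(28362, Rational(1, 2))))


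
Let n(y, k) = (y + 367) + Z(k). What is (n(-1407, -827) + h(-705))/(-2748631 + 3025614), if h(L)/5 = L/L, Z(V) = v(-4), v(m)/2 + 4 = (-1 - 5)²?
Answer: -971/276983 ≈ -0.0035056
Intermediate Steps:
v(m) = 64 (v(m) = -8 + 2*(-1 - 5)² = -8 + 2*(-6)² = -8 + 2*36 = -8 + 72 = 64)
Z(V) = 64
h(L) = 5 (h(L) = 5*(L/L) = 5*1 = 5)
n(y, k) = 431 + y (n(y, k) = (y + 367) + 64 = (367 + y) + 64 = 431 + y)
(n(-1407, -827) + h(-705))/(-2748631 + 3025614) = ((431 - 1407) + 5)/(-2748631 + 3025614) = (-976 + 5)/276983 = -971*1/276983 = -971/276983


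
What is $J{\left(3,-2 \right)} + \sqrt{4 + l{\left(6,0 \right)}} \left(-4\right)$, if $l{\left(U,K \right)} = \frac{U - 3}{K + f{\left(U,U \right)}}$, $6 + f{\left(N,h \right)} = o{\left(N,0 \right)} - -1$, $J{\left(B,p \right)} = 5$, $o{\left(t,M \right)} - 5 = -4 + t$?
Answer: $5 - 2 \sqrt{22} \approx -4.3808$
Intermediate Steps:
$o{\left(t,M \right)} = 1 + t$ ($o{\left(t,M \right)} = 5 + \left(-4 + t\right) = 1 + t$)
$f{\left(N,h \right)} = -4 + N$ ($f{\left(N,h \right)} = -6 + \left(\left(1 + N\right) - -1\right) = -6 + \left(\left(1 + N\right) + 1\right) = -6 + \left(2 + N\right) = -4 + N$)
$l{\left(U,K \right)} = \frac{-3 + U}{-4 + K + U}$ ($l{\left(U,K \right)} = \frac{U - 3}{K + \left(-4 + U\right)} = \frac{-3 + U}{-4 + K + U}$)
$J{\left(3,-2 \right)} + \sqrt{4 + l{\left(6,0 \right)}} \left(-4\right) = 5 + \sqrt{4 + \frac{-3 + 6}{-4 + 0 + 6}} \left(-4\right) = 5 + \sqrt{4 + \frac{1}{2} \cdot 3} \left(-4\right) = 5 + \sqrt{4 + \frac{3}{2}} \left(-4\right) = 5 + \sqrt{\frac{11}{2}} \left(-4\right) = 5 + \frac{\sqrt{22}}{2} \left(-4\right) = 5 - 2 \sqrt{22}$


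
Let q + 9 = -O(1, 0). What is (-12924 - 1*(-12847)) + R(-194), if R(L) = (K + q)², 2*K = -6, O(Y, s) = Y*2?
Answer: 119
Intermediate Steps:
O(Y, s) = 2*Y
K = -3 (K = (½)*(-6) = -3)
q = -11 (q = -9 - 2 = -11)
R(L) = 196 (R(L) = (-3 - 11)² = (-14)² = 196)
(-12924 - 1*(-12847)) + R(-194) = (-12924 - 1*(-12847)) + 196 = (-12924 + 12847) + 196 = -77 + 196 = 119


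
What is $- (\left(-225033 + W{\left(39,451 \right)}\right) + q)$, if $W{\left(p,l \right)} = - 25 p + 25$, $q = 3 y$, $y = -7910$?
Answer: $249713$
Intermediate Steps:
$q = -23730$ ($q = 3 \left(-7910\right) = -23730$)
$W{\left(p,l \right)} = 25 - 25 p$
$- (\left(-225033 + W{\left(39,451 \right)}\right) + q) = - (\left(-225033 + \left(25 - 975\right)\right) - 23730) = - (\left(-225033 - 950\right) - 23730) = - (-225983 - 23730) = \left(-1\right) \left(-249713\right) = 249713$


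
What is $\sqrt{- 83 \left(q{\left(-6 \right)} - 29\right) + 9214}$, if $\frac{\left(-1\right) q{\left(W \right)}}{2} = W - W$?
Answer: $\sqrt{11621} \approx 107.8$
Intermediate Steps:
$q{\left(W \right)} = 0$ ($q{\left(W \right)} = - 2 \left(W - W\right) = \left(-2\right) 0 = 0$)
$\sqrt{- 83 \left(q{\left(-6 \right)} - 29\right) + 9214} = \sqrt{- 83 \left(0 - 29\right) + 9214} = \sqrt{\left(-83\right) \left(-29\right) + 9214} = \sqrt{2407 + 9214} = \sqrt{11621}$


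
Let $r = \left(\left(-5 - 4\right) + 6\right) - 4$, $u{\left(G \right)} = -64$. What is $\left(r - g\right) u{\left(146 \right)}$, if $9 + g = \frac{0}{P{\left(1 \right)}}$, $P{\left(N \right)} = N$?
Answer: $-128$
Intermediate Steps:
$g = -9$ ($g = -9 + \frac{0}{1} = -9 + 0 \cdot 1 = -9 + 0 = -9$)
$r = -7$ ($r = \left(-9 + 6\right) - 4 = -3 - 4 = -7$)
$\left(r - g\right) u{\left(146 \right)} = \left(-7 - -9\right) \left(-64\right) = \left(-7 + 9\right) \left(-64\right) = 2 \left(-64\right) = -128$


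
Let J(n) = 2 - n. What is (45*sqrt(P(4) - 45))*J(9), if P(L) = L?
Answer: -315*I*sqrt(41) ≈ -2017.0*I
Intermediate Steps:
(45*sqrt(P(4) - 45))*J(9) = (45*sqrt(4 - 45))*(2 - 1*9) = (45*sqrt(-41))*(2 - 9) = (45*(I*sqrt(41)))*(-7) = (45*I*sqrt(41))*(-7) = -315*I*sqrt(41)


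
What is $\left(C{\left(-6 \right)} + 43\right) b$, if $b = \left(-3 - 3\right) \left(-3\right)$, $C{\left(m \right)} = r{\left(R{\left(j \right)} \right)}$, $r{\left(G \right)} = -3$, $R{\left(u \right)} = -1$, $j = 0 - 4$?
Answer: $720$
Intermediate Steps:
$j = -4$ ($j = 0 - 4 = -4$)
$C{\left(m \right)} = -3$
$b = 18$ ($b = \left(-6\right) \left(-3\right) = 18$)
$\left(C{\left(-6 \right)} + 43\right) b = \left(-3 + 43\right) 18 = 40 \cdot 18 = 720$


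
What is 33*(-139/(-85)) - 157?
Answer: -8758/85 ≈ -103.04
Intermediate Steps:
33*(-139/(-85)) - 157 = 33*(-139*(-1/85)) - 157 = 33*(139/85) - 157 = 4587/85 - 157 = -8758/85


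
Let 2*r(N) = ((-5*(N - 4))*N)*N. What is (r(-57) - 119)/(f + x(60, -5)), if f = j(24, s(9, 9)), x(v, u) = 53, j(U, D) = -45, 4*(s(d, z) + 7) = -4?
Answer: 990707/16 ≈ 61919.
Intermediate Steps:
s(d, z) = -8 (s(d, z) = -7 + (¼)*(-4) = -7 - 1 = -8)
f = -45
r(N) = N²*(20 - 5*N)/2 (r(N) = (((-5*(N - 4))*N)*N)/2 = (((-5*(-4 + N))*N)*N)/2 = (((20 - 5*N)*N)*N)/2 = ((N*(20 - 5*N))*N)/2 = (N²*(20 - 5*N))/2 = N²*(20 - 5*N)/2)
(r(-57) - 119)/(f + x(60, -5)) = ((5/2)*(-57)²*(4 - 1*(-57)) - 119)/(-45 + 53) = ((5/2)*3249*(4 + 57) - 119)/8 = ((5/2)*3249*61 - 119)*(⅛) = (990945/2 - 119)*(⅛) = (990707/2)*(⅛) = 990707/16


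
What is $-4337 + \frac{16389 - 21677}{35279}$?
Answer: $- \frac{153010311}{35279} \approx -4337.1$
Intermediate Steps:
$-4337 + \frac{16389 - 21677}{35279} = -4337 - \frac{5288}{35279} = - \frac{153010311}{35279}$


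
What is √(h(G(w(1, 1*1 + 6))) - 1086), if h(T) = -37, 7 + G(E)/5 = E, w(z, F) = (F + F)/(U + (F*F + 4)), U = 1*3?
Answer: I*√1123 ≈ 33.511*I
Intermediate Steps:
U = 3
w(z, F) = 2*F/(7 + F²) (w(z, F) = (F + F)/(3 + (F*F + 4)) = (2*F)/(3 + (F² + 4)) = (2*F)/(3 + (4 + F²)) = (2*F)/(7 + F²) = 2*F/(7 + F²))
G(E) = -35 + 5*E
√(h(G(w(1, 1*1 + 6))) - 1086) = √(-37 - 1086) = √(-1123) = I*√1123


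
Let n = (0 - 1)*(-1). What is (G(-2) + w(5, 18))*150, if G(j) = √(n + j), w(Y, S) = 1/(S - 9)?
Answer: 50/3 + 150*I ≈ 16.667 + 150.0*I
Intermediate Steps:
w(Y, S) = 1/(-9 + S)
n = 1 (n = -1*(-1) = 1)
G(j) = √(1 + j)
(G(-2) + w(5, 18))*150 = (√(1 - 2) + 1/(-9 + 18))*150 = (√(-1) + 1/9)*150 = (I + ⅑)*150 = (⅑ + I)*150 = 50/3 + 150*I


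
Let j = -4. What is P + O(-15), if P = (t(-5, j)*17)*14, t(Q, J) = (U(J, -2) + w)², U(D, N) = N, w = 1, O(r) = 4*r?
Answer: 178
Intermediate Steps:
t(Q, J) = 1 (t(Q, J) = (-2 + 1)² = (-1)² = 1)
P = 238 (P = (1*17)*14 = 17*14 = 238)
P + O(-15) = 238 + 4*(-15) = 238 - 60 = 178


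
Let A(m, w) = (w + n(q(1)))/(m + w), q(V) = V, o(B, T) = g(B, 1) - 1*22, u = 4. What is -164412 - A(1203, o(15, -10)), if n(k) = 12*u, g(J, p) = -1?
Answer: -38801237/236 ≈ -1.6441e+5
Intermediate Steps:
o(B, T) = -23 (o(B, T) = -1 - 1*22 = -1 - 22 = -23)
n(k) = 48 (n(k) = 12*4 = 48)
A(m, w) = (48 + w)/(m + w) (A(m, w) = (w + 48)/(m + w) = (48 + w)/(m + w))
-164412 - A(1203, o(15, -10)) = -164412 - (48 - 23)/(1203 - 23) = -164412 - 25/1180 = -164412 - 1*5/236 = -164412 - 5/236 = -38801237/236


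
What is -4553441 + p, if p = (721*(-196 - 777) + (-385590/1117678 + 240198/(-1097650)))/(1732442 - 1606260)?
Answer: -176221236243900079765061/38700626862229850 ≈ -4.5534e+6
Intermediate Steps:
p = -215163721329351211/38700626862229850 (p = (721*(-973) + (-385590*1/1117678 + 240198*(-1/1097650)))/126182 = (-701533 + (-192795/558839 - 120099/548825))*(1/126182) = (-701533 - 172926720936/306704814175)*(1/126182) = -215163721329351211/306704814175*1/126182 = -215163721329351211/38700626862229850 ≈ -5.5597)
-4553441 + p = -4553441 - 215163721329351211/38700626862229850 = -176221236243900079765061/38700626862229850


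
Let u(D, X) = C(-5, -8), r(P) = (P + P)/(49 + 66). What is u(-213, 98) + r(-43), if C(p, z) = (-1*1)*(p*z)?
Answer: -4686/115 ≈ -40.748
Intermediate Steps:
r(P) = 2*P/115 (r(P) = (2*P)/115 = (2*P)*(1/115) = 2*P/115)
C(p, z) = -p*z
u(D, X) = -40 (u(D, X) = -1*(-5)*(-8) = -40)
u(-213, 98) + r(-43) = -40 + (2/115)*(-43) = -40 - 86/115 = -4686/115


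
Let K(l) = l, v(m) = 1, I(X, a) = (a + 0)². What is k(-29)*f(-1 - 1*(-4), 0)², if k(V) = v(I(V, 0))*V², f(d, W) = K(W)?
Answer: 0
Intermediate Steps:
I(X, a) = a²
f(d, W) = W
k(V) = V² (k(V) = 1*V² = V²)
k(-29)*f(-1 - 1*(-4), 0)² = (-29)²*0² = 841*0 = 0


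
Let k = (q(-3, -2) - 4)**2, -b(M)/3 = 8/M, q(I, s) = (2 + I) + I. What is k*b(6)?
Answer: -256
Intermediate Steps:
q(I, s) = 2 + 2*I
b(M) = -24/M
k = 64 (k = ((2 + 2*(-3)) - 4)**2 = ((2 - 6) - 4)**2 = (-4 - 4)**2 = (-8)**2 = 64)
k*b(6) = 64*(-24/6) = 64*(-24*1/6) = 64*(-4) = -256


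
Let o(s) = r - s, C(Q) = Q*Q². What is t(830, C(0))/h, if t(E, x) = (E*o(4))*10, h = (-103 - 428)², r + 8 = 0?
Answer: -33200/93987 ≈ -0.35324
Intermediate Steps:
C(Q) = Q³
r = -8 (r = -8 + 0 = -8)
o(s) = -8 - s
h = 281961 (h = (-531)² = 281961)
t(E, x) = -120*E (t(E, x) = (E*(-8 - 1*4))*10 = (E*(-8 - 4))*10 = (E*(-12))*10 = -12*E*10 = -120*E)
t(830, C(0))/h = -120*830/281961 = -99600*1/281961 = -33200/93987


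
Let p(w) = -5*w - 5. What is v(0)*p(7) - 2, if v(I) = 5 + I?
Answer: -202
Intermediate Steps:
p(w) = -5 - 5*w
v(0)*p(7) - 2 = (5 + 0)*(-5 - 5*7) - 2 = 5*(-5 - 35) - 2 = 5*(-40) - 2 = -200 - 2 = -202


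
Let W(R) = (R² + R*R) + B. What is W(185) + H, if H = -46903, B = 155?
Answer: 21702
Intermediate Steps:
W(R) = 155 + 2*R² (W(R) = (R² + R*R) + 155 = (R² + R²) + 155 = 2*R² + 155 = 155 + 2*R²)
W(185) + H = (155 + 2*185²) - 46903 = (155 + 2*34225) - 46903 = (155 + 68450) - 46903 = 68605 - 46903 = 21702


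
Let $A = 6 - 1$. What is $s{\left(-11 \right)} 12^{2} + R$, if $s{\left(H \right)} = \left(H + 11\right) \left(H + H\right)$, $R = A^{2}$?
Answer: $25$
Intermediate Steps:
$A = 5$
$R = 25$ ($R = 5^{2} = 25$)
$s{\left(H \right)} = 2 H \left(11 + H\right)$ ($s{\left(H \right)} = \left(11 + H\right) 2 H = 2 H \left(11 + H\right)$)
$s{\left(-11 \right)} 12^{2} + R = 2 \left(-11\right) \left(11 - 11\right) 12^{2} + 25 = 2 \left(-11\right) 0 \cdot 144 + 25 = 0 \cdot 144 + 25 = 0 + 25 = 25$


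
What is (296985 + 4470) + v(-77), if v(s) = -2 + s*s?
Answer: 307382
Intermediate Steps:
v(s) = -2 + s²
(296985 + 4470) + v(-77) = (296985 + 4470) + (-2 + (-77)²) = 301455 + (-2 + 5929) = 301455 + 5927 = 307382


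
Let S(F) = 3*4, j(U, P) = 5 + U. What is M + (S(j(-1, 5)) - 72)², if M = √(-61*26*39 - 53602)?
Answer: 3600 + 16*I*√451 ≈ 3600.0 + 339.79*I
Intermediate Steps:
S(F) = 12
M = 16*I*√451 (M = √(-1586*39 - 53602) = √(-61854 - 53602) = √(-115456) = 16*I*√451 ≈ 339.79*I)
M + (S(j(-1, 5)) - 72)² = 16*I*√451 + (12 - 72)² = 16*I*√451 + (-60)² = 16*I*√451 + 3600 = 3600 + 16*I*√451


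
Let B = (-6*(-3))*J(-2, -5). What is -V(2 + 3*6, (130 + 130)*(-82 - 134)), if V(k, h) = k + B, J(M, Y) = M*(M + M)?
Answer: -164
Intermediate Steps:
J(M, Y) = 2*M² (J(M, Y) = M*(2*M) = 2*M²)
B = 144 (B = (-6*(-3))*(2*(-2)²) = 18*(2*4) = 18*8 = 144)
V(k, h) = 144 + k (V(k, h) = k + 144 = 144 + k)
-V(2 + 3*6, (130 + 130)*(-82 - 134)) = -(144 + (2 + 3*6)) = -(144 + (2 + 18)) = -(144 + 20) = -1*164 = -164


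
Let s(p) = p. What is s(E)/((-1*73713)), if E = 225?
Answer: -75/24571 ≈ -0.0030524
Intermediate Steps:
s(E)/((-1*73713)) = 225/((-1*73713)) = 225/(-73713) = 225*(-1/73713) = -75/24571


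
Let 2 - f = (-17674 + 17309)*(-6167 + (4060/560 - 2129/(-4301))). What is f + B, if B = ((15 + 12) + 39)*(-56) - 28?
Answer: -38740828683/17204 ≈ -2.2518e+6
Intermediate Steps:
B = -3724 (B = (27 + 39)*(-56) - 28 = 66*(-56) - 28 = -3696 - 28 = -3724)
f = -38676760987/17204 (f = 2 - (-17674 + 17309)*(-6167 + (4060/560 - 2129/(-4301))) = 2 - (-365)*(-6167 + (4060*(1/560) - 2129*(-1/4301))) = 2 - (-365)*(-6167 + (29/4 + 2129/4301)) = 2 - (-365)*(-6167 + 133245/17204) = 2 - (-365)*(-105963823)/17204 = 2 - 1*38676795395/17204 = 2 - 38676795395/17204 = -38676760987/17204 ≈ -2.2481e+6)
f + B = -38676760987/17204 - 3724 = -38740828683/17204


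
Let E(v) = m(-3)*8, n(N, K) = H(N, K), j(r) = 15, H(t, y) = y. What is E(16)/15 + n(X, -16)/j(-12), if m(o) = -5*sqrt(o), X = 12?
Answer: -16/15 - 8*I*sqrt(3)/3 ≈ -1.0667 - 4.6188*I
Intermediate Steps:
n(N, K) = K
E(v) = -40*I*sqrt(3) (E(v) = -5*I*sqrt(3)*8 = -40*I*sqrt(3))
E(16)/15 + n(X, -16)/j(-12) = -40*I*sqrt(3)/15 - 16/15 = -40*I*sqrt(3)*(1/15) - 16*1/15 = -8*I*sqrt(3)/3 - 16/15 = -16/15 - 8*I*sqrt(3)/3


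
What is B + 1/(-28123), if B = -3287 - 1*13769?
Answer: -479665889/28123 ≈ -17056.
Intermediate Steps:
B = -17056 (B = -3287 - 13769 = -17056)
B + 1/(-28123) = -17056 + 1/(-28123) = -17056 - 1/28123 = -479665889/28123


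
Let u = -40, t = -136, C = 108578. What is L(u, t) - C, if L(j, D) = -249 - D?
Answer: -108691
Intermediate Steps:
L(u, t) - C = (-249 - 1*(-136)) - 1*108578 = (-249 + 136) - 108578 = -113 - 108578 = -108691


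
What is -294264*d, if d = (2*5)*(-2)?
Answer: 5885280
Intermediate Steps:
d = -20 (d = 10*(-2) = -20)
-294264*d = -294264*(-20) = 5885280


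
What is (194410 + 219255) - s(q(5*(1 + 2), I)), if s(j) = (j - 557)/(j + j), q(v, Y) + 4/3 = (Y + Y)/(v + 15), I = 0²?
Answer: 3307645/8 ≈ 4.1346e+5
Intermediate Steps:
I = 0
q(v, Y) = -4/3 + 2*Y/(15 + v) (q(v, Y) = -4/3 + (Y + Y)/(v + 15) = -4/3 + (2*Y)/(15 + v) = -4/3 + 2*Y/(15 + v))
s(j) = (-557 + j)/(2*j) (s(j) = (-557 + j)/((2*j)) = (-557 + j)*(1/(2*j)) = (-557 + j)/(2*j))
(194410 + 219255) - s(q(5*(1 + 2), I)) = (194410 + 219255) - (-557 + 2*(-30 - 10*(1 + 2) + 3*0)/(3*(15 + 5*(1 + 2))))/(2*(2*(-30 - 10*(1 + 2) + 3*0)/(3*(15 + 5*(1 + 2))))) = 413665 - (-557 + 2*(-30 - 10*3 + 0)/(3*(15 + 5*3)))/(2*(2*(-30 - 10*3 + 0)/(3*(15 + 5*3)))) = 413665 - (-557 + 2*(-30 - 2*15 + 0)/(3*(15 + 15)))/(2*(2*(-30 - 2*15 + 0)/(3*(15 + 15)))) = 413665 - (-557 + (⅔)*(-30 - 30 + 0)/30)/(2*((⅔)*(-30 - 30 + 0)/30)) = 413665 - (-557 + (⅔)*(1/30)*(-60))/(2*((⅔)*(1/30)*(-60))) = 413665 - (-557 - 4/3)/(2*(-4/3)) = 413665 - (-3)*(-1675)/(2*4*3) = 413665 - 1*1675/8 = 413665 - 1675/8 = 3307645/8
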